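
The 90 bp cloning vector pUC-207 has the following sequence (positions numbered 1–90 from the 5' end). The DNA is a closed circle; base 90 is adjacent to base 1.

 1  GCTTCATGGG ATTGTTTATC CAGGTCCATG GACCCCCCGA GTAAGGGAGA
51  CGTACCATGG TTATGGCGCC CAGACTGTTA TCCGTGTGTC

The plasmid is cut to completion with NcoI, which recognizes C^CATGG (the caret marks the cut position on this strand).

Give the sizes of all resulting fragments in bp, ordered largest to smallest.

61, 29 bp

NcoI sites (CCATGG) start at positions 26, 55.
NcoI cuts after the first base of each site, so after positions 26, 55.
Circular molecule, 2 cuts → 2 fragments:
  27–55 → 29 bp
  56–90 then 1–26 → 35 + 26 = 61 bp
Sorted largest to smallest: 61, 29 bp.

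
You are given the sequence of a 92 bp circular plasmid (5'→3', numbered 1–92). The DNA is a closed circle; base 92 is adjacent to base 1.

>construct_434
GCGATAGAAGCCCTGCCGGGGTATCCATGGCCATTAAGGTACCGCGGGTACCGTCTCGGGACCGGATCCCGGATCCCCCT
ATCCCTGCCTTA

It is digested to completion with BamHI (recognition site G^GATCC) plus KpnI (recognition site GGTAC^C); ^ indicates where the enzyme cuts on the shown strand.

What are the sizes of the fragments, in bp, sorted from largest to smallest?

BamHI sites (GGATCC) start at positions 64, 71.
BamHI cuts after the first base of each site, so after positions 64, 71.
KpnI sites (GGTACC) start at positions 38, 47.
KpnI cuts after base 5 of each site (before the last base), so after positions 42, 51.
Combined cut positions: 42, 51, 64, 71.
Circular molecule, 4 cuts → 4 fragments:
  43–51 → 9 bp
  52–64 → 13 bp
  65–71 → 7 bp
  72–92 then 1–42 → 21 + 42 = 63 bp
Sorted largest to smallest: 63, 13, 9, 7 bp.

63, 13, 9, 7 bp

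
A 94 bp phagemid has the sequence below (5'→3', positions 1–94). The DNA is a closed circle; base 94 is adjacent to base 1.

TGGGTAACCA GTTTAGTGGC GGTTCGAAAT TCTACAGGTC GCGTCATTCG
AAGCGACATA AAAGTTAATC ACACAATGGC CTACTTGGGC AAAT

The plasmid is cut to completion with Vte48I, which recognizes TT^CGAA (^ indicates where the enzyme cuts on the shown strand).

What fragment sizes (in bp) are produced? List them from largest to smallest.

Vte48I sites (TTCGAA) start at positions 23, 47.
Vte48I cuts after base 2 of each site, so after positions 24, 48.
Circular molecule, 2 cuts → 2 fragments:
  25–48 → 24 bp
  49–94 then 1–24 → 46 + 24 = 70 bp
Sorted largest to smallest: 70, 24 bp.

70, 24 bp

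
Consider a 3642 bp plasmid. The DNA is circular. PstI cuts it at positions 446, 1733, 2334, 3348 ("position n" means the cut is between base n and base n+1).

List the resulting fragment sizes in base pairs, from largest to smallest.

1287, 1014, 740, 601 bp

Circular molecule, 4 cuts → 4 fragments:
  1733 − 446 = 1287 bp
  2334 − 1733 = 601 bp
  3348 − 2334 = 1014 bp
  wrap: 3642 − 3348 + 446 = 740 bp
Sorted largest to smallest: 1287, 1014, 740, 601 bp.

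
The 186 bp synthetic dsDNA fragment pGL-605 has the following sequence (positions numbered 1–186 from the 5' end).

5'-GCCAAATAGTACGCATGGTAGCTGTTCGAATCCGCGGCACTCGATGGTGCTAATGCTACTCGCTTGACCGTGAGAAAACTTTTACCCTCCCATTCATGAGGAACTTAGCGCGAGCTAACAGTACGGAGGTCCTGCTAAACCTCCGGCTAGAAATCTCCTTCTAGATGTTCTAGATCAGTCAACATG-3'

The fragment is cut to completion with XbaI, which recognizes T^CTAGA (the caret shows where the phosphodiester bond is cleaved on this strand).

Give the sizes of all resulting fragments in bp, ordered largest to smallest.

160, 17, 9 bp

XbaI sites (TCTAGA) start at positions 160, 169.
XbaI cuts after the first base of each site, so after positions 160, 169.
Linear molecule, 2 cuts → 3 fragments:
  1–160 → 160 bp
  161–169 → 9 bp
  170–186 → 17 bp
Sorted largest to smallest: 160, 17, 9 bp.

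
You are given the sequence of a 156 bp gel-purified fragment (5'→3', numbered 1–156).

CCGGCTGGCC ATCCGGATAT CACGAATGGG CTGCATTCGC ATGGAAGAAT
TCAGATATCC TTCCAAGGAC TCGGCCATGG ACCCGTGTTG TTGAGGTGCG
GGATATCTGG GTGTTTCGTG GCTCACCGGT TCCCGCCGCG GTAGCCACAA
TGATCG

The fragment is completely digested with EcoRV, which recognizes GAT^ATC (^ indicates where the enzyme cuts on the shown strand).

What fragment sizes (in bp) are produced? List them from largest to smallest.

EcoRV sites (GATATC) start at positions 16, 54, 102.
EcoRV cuts after base 3 of each site, so after positions 18, 56, 104.
Linear molecule, 3 cuts → 4 fragments:
  1–18 → 18 bp
  19–56 → 38 bp
  57–104 → 48 bp
  105–156 → 52 bp
Sorted largest to smallest: 52, 48, 38, 18 bp.

52, 48, 38, 18 bp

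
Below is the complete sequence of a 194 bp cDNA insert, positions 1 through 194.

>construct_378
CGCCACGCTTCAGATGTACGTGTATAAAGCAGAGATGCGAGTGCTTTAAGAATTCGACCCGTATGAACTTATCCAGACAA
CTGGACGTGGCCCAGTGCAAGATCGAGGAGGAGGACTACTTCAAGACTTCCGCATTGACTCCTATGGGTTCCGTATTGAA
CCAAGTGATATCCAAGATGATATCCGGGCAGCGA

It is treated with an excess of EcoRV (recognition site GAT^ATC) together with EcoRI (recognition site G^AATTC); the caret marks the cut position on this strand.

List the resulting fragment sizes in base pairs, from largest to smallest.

EcoRV sites (GATATC) start at positions 167, 179.
EcoRV cuts after base 3 of each site, so after positions 169, 181.
The EcoRI site (GAATTC) starts at position 50.
EcoRI cuts after the first base of each site, so after position 50.
Combined cut positions: 50, 169, 181.
Linear molecule, 3 cuts → 4 fragments:
  1–50 → 50 bp
  51–169 → 119 bp
  170–181 → 12 bp
  182–194 → 13 bp
Sorted largest to smallest: 119, 50, 13, 12 bp.

119, 50, 13, 12 bp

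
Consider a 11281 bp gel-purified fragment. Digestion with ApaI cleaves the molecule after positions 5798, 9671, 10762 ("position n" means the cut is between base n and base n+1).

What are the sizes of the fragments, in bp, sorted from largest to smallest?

5798, 3873, 1091, 519 bp

Linear molecule, 3 cuts → 4 fragments:
  5798 − 0 = 5798 bp
  9671 − 5798 = 3873 bp
  10762 − 9671 = 1091 bp
  11281 − 10762 = 519 bp
Sorted largest to smallest: 5798, 3873, 1091, 519 bp.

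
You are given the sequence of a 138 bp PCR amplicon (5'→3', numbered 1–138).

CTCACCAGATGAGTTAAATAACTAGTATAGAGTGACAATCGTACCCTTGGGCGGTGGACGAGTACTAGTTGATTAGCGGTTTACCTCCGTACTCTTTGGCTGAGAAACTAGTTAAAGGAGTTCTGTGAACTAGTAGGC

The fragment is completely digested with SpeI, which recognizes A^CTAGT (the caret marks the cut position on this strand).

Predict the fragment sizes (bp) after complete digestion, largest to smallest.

43, 43, 22, 21, 9 bp

SpeI sites (ACTAGT) start at positions 21, 64, 107, 129.
SpeI cuts after the first base of each site, so after positions 21, 64, 107, 129.
Linear molecule, 4 cuts → 5 fragments:
  1–21 → 21 bp
  22–64 → 43 bp
  65–107 → 43 bp
  108–129 → 22 bp
  130–138 → 9 bp
Sorted largest to smallest: 43, 43, 22, 21, 9 bp.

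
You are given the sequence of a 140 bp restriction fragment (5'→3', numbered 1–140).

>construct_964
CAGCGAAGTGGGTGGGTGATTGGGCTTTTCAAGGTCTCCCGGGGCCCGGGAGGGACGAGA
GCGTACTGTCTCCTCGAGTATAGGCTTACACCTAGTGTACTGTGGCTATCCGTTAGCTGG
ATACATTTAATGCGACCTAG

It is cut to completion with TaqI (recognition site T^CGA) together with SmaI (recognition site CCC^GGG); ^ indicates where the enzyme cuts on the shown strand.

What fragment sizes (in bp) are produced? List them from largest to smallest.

66, 40, 27, 7 bp

The TaqI site (TCGA) starts at position 74.
TaqI cuts after the first base of each site, so after position 74.
SmaI sites (CCCGGG) start at positions 38, 45.
SmaI cuts after base 3 of each site, so after positions 40, 47.
Combined cut positions: 40, 47, 74.
Linear molecule, 3 cuts → 4 fragments:
  1–40 → 40 bp
  41–47 → 7 bp
  48–74 → 27 bp
  75–140 → 66 bp
Sorted largest to smallest: 66, 40, 27, 7 bp.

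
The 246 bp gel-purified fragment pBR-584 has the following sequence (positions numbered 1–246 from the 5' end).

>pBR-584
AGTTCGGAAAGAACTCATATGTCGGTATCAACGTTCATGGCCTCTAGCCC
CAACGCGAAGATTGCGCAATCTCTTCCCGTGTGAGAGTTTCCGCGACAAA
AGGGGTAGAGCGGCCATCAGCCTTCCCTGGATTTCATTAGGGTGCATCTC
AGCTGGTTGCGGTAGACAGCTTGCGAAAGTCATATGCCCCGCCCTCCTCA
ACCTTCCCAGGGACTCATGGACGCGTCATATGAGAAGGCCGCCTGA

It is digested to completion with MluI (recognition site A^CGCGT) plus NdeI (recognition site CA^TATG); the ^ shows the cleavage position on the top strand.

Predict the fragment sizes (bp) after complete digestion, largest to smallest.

The MluI site (ACGCGT) starts at position 221.
MluI cuts after the first base of each site, so after position 221.
NdeI sites (CATATG) start at positions 16, 181, 227.
NdeI cuts after base 2 of each site, so after positions 17, 182, 228.
Combined cut positions: 17, 182, 221, 228.
Linear molecule, 4 cuts → 5 fragments:
  1–17 → 17 bp
  18–182 → 165 bp
  183–221 → 39 bp
  222–228 → 7 bp
  229–246 → 18 bp
Sorted largest to smallest: 165, 39, 18, 17, 7 bp.

165, 39, 18, 17, 7 bp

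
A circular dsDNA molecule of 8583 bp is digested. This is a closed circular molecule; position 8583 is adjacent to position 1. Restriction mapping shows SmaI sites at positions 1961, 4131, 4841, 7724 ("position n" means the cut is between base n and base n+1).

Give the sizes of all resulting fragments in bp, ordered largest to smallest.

2883, 2820, 2170, 710 bp

Circular molecule, 4 cuts → 4 fragments:
  4131 − 1961 = 2170 bp
  4841 − 4131 = 710 bp
  7724 − 4841 = 2883 bp
  wrap: 8583 − 7724 + 1961 = 2820 bp
Sorted largest to smallest: 2883, 2820, 2170, 710 bp.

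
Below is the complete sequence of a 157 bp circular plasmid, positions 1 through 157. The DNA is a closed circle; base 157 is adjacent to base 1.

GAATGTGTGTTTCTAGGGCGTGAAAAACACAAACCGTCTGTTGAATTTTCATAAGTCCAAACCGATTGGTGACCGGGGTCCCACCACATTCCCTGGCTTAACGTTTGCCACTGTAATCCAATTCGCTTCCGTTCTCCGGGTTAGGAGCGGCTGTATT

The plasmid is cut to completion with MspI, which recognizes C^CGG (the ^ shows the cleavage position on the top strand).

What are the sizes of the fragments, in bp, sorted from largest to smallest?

94, 63 bp

MspI sites (CCGG) start at positions 73, 136.
MspI cuts after the first base of each site, so after positions 73, 136.
Circular molecule, 2 cuts → 2 fragments:
  74–136 → 63 bp
  137–157 then 1–73 → 21 + 73 = 94 bp
Sorted largest to smallest: 94, 63 bp.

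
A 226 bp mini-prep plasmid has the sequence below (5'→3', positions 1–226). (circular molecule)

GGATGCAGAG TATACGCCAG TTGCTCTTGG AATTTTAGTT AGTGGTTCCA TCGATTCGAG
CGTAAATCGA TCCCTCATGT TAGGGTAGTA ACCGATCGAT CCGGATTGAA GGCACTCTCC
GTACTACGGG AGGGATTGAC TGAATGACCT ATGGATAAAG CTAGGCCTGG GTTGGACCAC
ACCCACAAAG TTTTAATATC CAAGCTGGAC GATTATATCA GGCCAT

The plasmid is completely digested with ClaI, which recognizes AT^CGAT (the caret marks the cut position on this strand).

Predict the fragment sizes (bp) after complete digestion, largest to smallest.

ClaI sites (ATCGAT) start at positions 50, 66, 95.
ClaI cuts after base 2 of each site, so after positions 51, 67, 96.
Circular molecule, 3 cuts → 3 fragments:
  52–67 → 16 bp
  68–96 → 29 bp
  97–226 then 1–51 → 130 + 51 = 181 bp
Sorted largest to smallest: 181, 29, 16 bp.

181, 29, 16 bp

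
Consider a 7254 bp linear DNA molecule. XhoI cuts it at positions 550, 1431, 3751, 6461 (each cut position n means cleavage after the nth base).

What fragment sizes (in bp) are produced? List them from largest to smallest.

2710, 2320, 881, 793, 550 bp

Linear molecule, 4 cuts → 5 fragments:
  550 − 0 = 550 bp
  1431 − 550 = 881 bp
  3751 − 1431 = 2320 bp
  6461 − 3751 = 2710 bp
  7254 − 6461 = 793 bp
Sorted largest to smallest: 2710, 2320, 881, 793, 550 bp.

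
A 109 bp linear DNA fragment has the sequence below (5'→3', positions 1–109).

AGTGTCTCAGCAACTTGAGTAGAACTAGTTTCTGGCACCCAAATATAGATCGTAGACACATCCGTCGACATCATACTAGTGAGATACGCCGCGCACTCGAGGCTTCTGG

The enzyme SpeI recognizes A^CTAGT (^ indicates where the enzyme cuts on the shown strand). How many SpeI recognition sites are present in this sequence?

2

ACTAGT occurs starting at positions 24, 75.
SpeI cuts at 2 sites.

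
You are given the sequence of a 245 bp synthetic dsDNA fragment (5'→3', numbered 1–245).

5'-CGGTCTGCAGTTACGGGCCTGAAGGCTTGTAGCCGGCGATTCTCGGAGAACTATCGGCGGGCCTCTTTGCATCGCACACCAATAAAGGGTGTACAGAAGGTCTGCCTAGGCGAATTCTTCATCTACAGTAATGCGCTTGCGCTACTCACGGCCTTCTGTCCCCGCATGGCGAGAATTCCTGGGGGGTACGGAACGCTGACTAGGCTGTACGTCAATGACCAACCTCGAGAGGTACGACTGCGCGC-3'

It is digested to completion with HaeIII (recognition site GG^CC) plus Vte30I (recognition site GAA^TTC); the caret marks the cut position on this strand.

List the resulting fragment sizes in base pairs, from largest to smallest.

HaeIII sites (GGCC) start at positions 16, 60, 150.
HaeIII cuts after base 2 of each site, so after positions 17, 61, 151.
Vte30I sites (GAATTC) start at positions 112, 173.
Vte30I cuts after base 3 of each site, so after positions 114, 175.
Combined cut positions: 17, 61, 114, 151, 175.
Linear molecule, 5 cuts → 6 fragments:
  1–17 → 17 bp
  18–61 → 44 bp
  62–114 → 53 bp
  115–151 → 37 bp
  152–175 → 24 bp
  176–245 → 70 bp
Sorted largest to smallest: 70, 53, 44, 37, 24, 17 bp.

70, 53, 44, 37, 24, 17 bp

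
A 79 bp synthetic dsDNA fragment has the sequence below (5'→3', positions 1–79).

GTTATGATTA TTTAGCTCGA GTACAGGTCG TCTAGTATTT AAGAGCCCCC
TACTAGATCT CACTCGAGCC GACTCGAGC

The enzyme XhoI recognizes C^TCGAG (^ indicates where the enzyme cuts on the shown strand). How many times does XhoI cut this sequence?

3

CTCGAG occurs starting at positions 16, 63, 73.
XhoI cuts at 3 sites.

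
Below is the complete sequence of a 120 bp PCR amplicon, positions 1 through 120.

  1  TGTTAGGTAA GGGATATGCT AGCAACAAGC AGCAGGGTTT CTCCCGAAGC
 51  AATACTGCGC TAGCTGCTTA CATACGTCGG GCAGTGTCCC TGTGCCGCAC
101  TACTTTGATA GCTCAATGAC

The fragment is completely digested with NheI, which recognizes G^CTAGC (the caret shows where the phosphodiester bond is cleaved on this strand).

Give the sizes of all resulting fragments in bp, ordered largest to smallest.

NheI sites (GCTAGC) start at positions 18, 59.
NheI cuts after the first base of each site, so after positions 18, 59.
Linear molecule, 2 cuts → 3 fragments:
  1–18 → 18 bp
  19–59 → 41 bp
  60–120 → 61 bp
Sorted largest to smallest: 61, 41, 18 bp.

61, 41, 18 bp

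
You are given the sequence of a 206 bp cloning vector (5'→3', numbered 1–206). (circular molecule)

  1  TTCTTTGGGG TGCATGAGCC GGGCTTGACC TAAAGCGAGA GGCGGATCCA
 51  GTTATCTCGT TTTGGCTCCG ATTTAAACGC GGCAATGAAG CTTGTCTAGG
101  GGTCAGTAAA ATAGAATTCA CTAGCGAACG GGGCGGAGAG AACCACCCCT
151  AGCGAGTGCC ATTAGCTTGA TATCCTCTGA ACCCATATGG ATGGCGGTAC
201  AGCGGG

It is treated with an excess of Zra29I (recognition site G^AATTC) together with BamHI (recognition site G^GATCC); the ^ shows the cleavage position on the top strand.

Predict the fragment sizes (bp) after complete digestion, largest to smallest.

136, 70 bp

The Zra29I site (GAATTC) starts at position 114.
Zra29I cuts after the first base of each site, so after position 114.
The BamHI site (GGATCC) starts at position 44.
BamHI cuts after the first base of each site, so after position 44.
Combined cut positions: 44, 114.
Circular molecule, 2 cuts → 2 fragments:
  45–114 → 70 bp
  115–206 then 1–44 → 92 + 44 = 136 bp
Sorted largest to smallest: 136, 70 bp.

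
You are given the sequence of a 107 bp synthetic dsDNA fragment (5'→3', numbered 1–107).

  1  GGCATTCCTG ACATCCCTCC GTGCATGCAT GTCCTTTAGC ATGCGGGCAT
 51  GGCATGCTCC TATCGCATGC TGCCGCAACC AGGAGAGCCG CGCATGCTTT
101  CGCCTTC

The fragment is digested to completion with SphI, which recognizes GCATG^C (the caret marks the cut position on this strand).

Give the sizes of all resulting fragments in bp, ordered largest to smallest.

27, 27, 16, 13, 13, 11 bp

SphI sites (GCATGC) start at positions 23, 39, 52, 65, 92.
SphI cuts after base 5 of each site (before the last base), so after positions 27, 43, 56, 69, 96.
Linear molecule, 5 cuts → 6 fragments:
  1–27 → 27 bp
  28–43 → 16 bp
  44–56 → 13 bp
  57–69 → 13 bp
  70–96 → 27 bp
  97–107 → 11 bp
Sorted largest to smallest: 27, 27, 16, 13, 13, 11 bp.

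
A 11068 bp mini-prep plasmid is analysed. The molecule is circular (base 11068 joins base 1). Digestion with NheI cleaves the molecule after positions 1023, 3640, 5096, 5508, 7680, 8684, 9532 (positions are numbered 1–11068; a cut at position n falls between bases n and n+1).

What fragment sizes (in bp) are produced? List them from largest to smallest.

Circular molecule, 7 cuts → 7 fragments:
  3640 − 1023 = 2617 bp
  5096 − 3640 = 1456 bp
  5508 − 5096 = 412 bp
  7680 − 5508 = 2172 bp
  8684 − 7680 = 1004 bp
  9532 − 8684 = 848 bp
  wrap: 11068 − 9532 + 1023 = 2559 bp
Sorted largest to smallest: 2617, 2559, 2172, 1456, 1004, 848, 412 bp.

2617, 2559, 2172, 1456, 1004, 848, 412 bp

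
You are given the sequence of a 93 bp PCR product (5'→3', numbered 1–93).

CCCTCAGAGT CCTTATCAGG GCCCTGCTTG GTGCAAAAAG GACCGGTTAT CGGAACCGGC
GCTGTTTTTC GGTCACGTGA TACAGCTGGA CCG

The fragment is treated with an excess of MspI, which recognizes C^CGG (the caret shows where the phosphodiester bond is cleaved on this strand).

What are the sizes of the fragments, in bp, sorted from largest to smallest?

43, 37, 13 bp

MspI sites (CCGG) start at positions 43, 56.
MspI cuts after the first base of each site, so after positions 43, 56.
Linear molecule, 2 cuts → 3 fragments:
  1–43 → 43 bp
  44–56 → 13 bp
  57–93 → 37 bp
Sorted largest to smallest: 43, 37, 13 bp.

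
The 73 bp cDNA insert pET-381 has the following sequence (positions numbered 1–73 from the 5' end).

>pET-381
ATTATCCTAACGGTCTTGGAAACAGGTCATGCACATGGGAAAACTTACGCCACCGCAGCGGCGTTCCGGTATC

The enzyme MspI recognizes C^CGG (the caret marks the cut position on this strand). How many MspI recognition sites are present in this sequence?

1

CCGG occurs starting at position 66.
MspI cuts at 1 site.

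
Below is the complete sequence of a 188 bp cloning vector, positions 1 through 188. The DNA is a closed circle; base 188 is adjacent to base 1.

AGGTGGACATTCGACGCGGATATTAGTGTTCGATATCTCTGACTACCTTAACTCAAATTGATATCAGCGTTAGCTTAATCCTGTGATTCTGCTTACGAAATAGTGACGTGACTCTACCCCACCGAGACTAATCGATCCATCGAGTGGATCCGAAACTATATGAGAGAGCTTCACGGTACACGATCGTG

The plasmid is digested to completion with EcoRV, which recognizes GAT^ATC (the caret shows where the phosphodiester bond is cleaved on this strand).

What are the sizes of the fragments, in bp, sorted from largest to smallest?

160, 28 bp

EcoRV sites (GATATC) start at positions 32, 60.
EcoRV cuts after base 3 of each site, so after positions 34, 62.
Circular molecule, 2 cuts → 2 fragments:
  35–62 → 28 bp
  63–188 then 1–34 → 126 + 34 = 160 bp
Sorted largest to smallest: 160, 28 bp.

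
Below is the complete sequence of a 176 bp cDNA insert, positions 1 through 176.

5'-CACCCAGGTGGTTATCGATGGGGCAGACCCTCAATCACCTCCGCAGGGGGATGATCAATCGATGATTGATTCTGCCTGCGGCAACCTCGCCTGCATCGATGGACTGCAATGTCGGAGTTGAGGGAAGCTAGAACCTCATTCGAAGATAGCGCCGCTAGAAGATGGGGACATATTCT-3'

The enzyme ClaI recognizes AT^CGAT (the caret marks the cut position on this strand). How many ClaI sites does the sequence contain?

ATCGAT occurs starting at positions 14, 58, 95.
ClaI cuts at 3 sites.

3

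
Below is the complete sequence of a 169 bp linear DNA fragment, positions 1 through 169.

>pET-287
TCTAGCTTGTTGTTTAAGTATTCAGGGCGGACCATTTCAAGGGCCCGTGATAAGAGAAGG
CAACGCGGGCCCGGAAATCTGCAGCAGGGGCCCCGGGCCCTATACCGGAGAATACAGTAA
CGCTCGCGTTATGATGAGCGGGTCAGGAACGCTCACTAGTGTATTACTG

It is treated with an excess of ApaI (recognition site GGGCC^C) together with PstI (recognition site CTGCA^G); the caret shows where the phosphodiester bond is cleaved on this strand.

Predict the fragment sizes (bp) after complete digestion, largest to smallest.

ApaI sites (GGGCCC) start at positions 41, 67, 88, 95.
ApaI cuts after base 5 of each site (before the last base), so after positions 45, 71, 92, 99.
The PstI site (CTGCAG) starts at position 79.
PstI cuts after base 5 of each site (before the last base), so after position 83.
Combined cut positions: 45, 71, 83, 92, 99.
Linear molecule, 5 cuts → 6 fragments:
  1–45 → 45 bp
  46–71 → 26 bp
  72–83 → 12 bp
  84–92 → 9 bp
  93–99 → 7 bp
  100–169 → 70 bp
Sorted largest to smallest: 70, 45, 26, 12, 9, 7 bp.

70, 45, 26, 12, 9, 7 bp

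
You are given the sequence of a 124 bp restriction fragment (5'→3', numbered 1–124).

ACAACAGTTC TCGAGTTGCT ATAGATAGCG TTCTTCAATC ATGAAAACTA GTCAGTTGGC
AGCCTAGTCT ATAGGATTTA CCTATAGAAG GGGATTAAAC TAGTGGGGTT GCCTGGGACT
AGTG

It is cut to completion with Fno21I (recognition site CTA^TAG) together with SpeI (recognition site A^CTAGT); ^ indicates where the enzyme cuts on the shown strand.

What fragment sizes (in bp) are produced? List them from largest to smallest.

26, 24, 21, 19, 15, 13, 6 bp

Fno21I sites (CTATAG) start at positions 19, 69, 82.
Fno21I cuts after base 3 of each site, so after positions 21, 71, 84.
SpeI sites (ACTAGT) start at positions 47, 99, 118.
SpeI cuts after the first base of each site, so after positions 47, 99, 118.
Combined cut positions: 21, 47, 71, 84, 99, 118.
Linear molecule, 6 cuts → 7 fragments:
  1–21 → 21 bp
  22–47 → 26 bp
  48–71 → 24 bp
  72–84 → 13 bp
  85–99 → 15 bp
  100–118 → 19 bp
  119–124 → 6 bp
Sorted largest to smallest: 26, 24, 21, 19, 15, 13, 6 bp.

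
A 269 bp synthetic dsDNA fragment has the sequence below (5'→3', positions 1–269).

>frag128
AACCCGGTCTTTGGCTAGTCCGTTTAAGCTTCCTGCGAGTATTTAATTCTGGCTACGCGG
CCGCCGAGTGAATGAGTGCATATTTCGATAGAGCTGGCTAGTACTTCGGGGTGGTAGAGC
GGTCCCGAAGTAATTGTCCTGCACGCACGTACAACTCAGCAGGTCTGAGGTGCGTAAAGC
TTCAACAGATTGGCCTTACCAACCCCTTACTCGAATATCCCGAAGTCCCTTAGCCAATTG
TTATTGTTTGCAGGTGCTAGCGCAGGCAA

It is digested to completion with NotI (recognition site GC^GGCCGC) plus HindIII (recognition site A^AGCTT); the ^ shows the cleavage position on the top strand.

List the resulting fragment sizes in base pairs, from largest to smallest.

119, 92, 32, 26 bp

The NotI site (GCGGCCGC) starts at position 57.
NotI cuts after base 2 of each site, so after position 58.
HindIII sites (AAGCTT) start at positions 26, 177.
HindIII cuts after the first base of each site, so after positions 26, 177.
Combined cut positions: 26, 58, 177.
Linear molecule, 3 cuts → 4 fragments:
  1–26 → 26 bp
  27–58 → 32 bp
  59–177 → 119 bp
  178–269 → 92 bp
Sorted largest to smallest: 119, 92, 32, 26 bp.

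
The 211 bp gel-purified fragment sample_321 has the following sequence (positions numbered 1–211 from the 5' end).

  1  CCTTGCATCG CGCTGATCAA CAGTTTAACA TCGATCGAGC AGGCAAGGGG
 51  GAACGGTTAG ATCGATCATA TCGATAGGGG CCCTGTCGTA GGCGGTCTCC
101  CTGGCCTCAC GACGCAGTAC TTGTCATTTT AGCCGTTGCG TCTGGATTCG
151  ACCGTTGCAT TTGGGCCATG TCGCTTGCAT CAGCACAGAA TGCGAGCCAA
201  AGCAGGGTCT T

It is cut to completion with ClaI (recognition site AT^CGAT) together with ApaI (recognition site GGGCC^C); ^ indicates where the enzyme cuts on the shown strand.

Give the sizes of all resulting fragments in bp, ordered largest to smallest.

ClaI sites (ATCGAT) start at positions 30, 61, 70.
ClaI cuts after base 2 of each site, so after positions 31, 62, 71.
The ApaI site (GGGCCC) starts at position 78.
ApaI cuts after base 5 of each site (before the last base), so after position 82.
Combined cut positions: 31, 62, 71, 82.
Linear molecule, 4 cuts → 5 fragments:
  1–31 → 31 bp
  32–62 → 31 bp
  63–71 → 9 bp
  72–82 → 11 bp
  83–211 → 129 bp
Sorted largest to smallest: 129, 31, 31, 11, 9 bp.

129, 31, 31, 11, 9 bp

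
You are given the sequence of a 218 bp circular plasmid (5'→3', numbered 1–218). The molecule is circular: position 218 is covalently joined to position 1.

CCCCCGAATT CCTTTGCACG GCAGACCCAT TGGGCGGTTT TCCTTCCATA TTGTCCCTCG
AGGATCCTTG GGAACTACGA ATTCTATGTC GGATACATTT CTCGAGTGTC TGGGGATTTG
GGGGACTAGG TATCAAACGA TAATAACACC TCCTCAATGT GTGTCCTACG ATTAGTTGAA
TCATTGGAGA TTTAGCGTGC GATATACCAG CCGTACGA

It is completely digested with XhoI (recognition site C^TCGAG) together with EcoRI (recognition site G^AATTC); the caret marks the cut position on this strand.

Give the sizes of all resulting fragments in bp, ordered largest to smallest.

XhoI sites (CTCGAG) start at positions 57, 101.
XhoI cuts after the first base of each site, so after positions 57, 101.
EcoRI sites (GAATTC) start at positions 6, 79.
EcoRI cuts after the first base of each site, so after positions 6, 79.
Combined cut positions: 6, 57, 79, 101.
Circular molecule, 4 cuts → 4 fragments:
  7–57 → 51 bp
  58–79 → 22 bp
  80–101 → 22 bp
  102–218 then 1–6 → 117 + 6 = 123 bp
Sorted largest to smallest: 123, 51, 22, 22 bp.

123, 51, 22, 22 bp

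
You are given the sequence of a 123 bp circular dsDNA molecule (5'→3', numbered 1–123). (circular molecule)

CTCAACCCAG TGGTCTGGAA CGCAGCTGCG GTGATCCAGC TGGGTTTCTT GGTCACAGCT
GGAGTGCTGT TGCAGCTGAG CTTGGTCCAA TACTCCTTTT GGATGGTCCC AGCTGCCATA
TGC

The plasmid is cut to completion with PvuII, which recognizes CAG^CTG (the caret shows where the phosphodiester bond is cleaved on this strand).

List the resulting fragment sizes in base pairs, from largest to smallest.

37, 36, 19, 17, 14 bp

PvuII sites (CAGCTG) start at positions 23, 37, 56, 73, 110.
PvuII cuts after base 3 of each site, so after positions 25, 39, 58, 75, 112.
Circular molecule, 5 cuts → 5 fragments:
  26–39 → 14 bp
  40–58 → 19 bp
  59–75 → 17 bp
  76–112 → 37 bp
  113–123 then 1–25 → 11 + 25 = 36 bp
Sorted largest to smallest: 37, 36, 19, 17, 14 bp.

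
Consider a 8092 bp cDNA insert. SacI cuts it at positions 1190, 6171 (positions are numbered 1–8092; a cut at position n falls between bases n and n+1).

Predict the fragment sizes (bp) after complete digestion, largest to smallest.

4981, 1921, 1190 bp

Linear molecule, 2 cuts → 3 fragments:
  1190 − 0 = 1190 bp
  6171 − 1190 = 4981 bp
  8092 − 6171 = 1921 bp
Sorted largest to smallest: 4981, 1921, 1190 bp.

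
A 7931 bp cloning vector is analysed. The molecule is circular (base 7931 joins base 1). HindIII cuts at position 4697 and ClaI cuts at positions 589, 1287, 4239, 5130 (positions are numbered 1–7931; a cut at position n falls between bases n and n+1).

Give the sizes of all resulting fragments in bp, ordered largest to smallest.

3390, 2952, 698, 458, 433 bp

Combined cut positions (sorted): 589, 1287, 4239, 4697, 5130.
Circular molecule, 5 cuts → 5 fragments:
  1287 − 589 = 698 bp
  4239 − 1287 = 2952 bp
  4697 − 4239 = 458 bp
  5130 − 4697 = 433 bp
  wrap: 7931 − 5130 + 589 = 3390 bp
Sorted largest to smallest: 3390, 2952, 698, 458, 433 bp.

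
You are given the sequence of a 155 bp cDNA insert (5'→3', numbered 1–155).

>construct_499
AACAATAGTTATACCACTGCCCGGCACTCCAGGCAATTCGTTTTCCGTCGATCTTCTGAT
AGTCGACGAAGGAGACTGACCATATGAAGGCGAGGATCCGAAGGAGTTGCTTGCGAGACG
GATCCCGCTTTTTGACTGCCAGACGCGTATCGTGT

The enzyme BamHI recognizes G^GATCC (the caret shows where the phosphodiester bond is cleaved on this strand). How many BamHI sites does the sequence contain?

2

GGATCC occurs starting at positions 94, 120.
BamHI cuts at 2 sites.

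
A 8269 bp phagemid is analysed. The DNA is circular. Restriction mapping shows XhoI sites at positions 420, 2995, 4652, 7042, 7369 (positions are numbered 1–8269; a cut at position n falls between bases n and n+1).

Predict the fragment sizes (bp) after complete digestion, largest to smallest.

Circular molecule, 5 cuts → 5 fragments:
  2995 − 420 = 2575 bp
  4652 − 2995 = 1657 bp
  7042 − 4652 = 2390 bp
  7369 − 7042 = 327 bp
  wrap: 8269 − 7369 + 420 = 1320 bp
Sorted largest to smallest: 2575, 2390, 1657, 1320, 327 bp.

2575, 2390, 1657, 1320, 327 bp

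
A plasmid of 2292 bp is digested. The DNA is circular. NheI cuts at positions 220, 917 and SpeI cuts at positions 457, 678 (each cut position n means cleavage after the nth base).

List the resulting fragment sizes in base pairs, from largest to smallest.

1595, 239, 237, 221 bp

Combined cut positions (sorted): 220, 457, 678, 917.
Circular molecule, 4 cuts → 4 fragments:
  457 − 220 = 237 bp
  678 − 457 = 221 bp
  917 − 678 = 239 bp
  wrap: 2292 − 917 + 220 = 1595 bp
Sorted largest to smallest: 1595, 239, 237, 221 bp.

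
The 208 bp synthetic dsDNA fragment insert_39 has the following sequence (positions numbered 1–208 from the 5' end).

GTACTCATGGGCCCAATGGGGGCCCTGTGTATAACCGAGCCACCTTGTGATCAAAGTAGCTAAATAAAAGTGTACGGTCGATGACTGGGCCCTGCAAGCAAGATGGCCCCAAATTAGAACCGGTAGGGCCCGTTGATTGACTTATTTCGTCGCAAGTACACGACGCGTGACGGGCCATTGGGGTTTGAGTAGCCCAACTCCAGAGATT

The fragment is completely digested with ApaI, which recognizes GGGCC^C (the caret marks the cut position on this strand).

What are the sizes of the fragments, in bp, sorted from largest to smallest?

ApaI sites (GGGCCC) start at positions 9, 20, 87, 126.
ApaI cuts after base 5 of each site (before the last base), so after positions 13, 24, 91, 130.
Linear molecule, 4 cuts → 5 fragments:
  1–13 → 13 bp
  14–24 → 11 bp
  25–91 → 67 bp
  92–130 → 39 bp
  131–208 → 78 bp
Sorted largest to smallest: 78, 67, 39, 13, 11 bp.

78, 67, 39, 13, 11 bp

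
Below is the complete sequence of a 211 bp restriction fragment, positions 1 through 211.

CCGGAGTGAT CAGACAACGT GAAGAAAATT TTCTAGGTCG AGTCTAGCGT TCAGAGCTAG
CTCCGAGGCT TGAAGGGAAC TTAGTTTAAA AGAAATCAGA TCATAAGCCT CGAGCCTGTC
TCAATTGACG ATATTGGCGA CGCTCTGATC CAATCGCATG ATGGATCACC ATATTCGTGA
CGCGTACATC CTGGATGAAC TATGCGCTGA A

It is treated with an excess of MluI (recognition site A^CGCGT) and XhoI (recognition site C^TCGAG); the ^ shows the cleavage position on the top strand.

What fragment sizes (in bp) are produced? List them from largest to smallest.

109, 71, 31 bp

The MluI site (ACGCGT) starts at position 180.
MluI cuts after the first base of each site, so after position 180.
The XhoI site (CTCGAG) starts at position 109.
XhoI cuts after the first base of each site, so after position 109.
Combined cut positions: 109, 180.
Linear molecule, 2 cuts → 3 fragments:
  1–109 → 109 bp
  110–180 → 71 bp
  181–211 → 31 bp
Sorted largest to smallest: 109, 71, 31 bp.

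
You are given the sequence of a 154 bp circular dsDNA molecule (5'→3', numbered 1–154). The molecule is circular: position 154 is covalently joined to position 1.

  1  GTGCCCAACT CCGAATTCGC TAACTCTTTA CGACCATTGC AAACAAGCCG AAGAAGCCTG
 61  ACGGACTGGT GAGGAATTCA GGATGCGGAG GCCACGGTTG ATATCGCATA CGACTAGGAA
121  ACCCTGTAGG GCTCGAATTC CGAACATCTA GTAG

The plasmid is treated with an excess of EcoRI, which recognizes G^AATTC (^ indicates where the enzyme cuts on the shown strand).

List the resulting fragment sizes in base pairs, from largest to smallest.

61, 61, 32 bp

EcoRI sites (GAATTC) start at positions 13, 74, 135.
EcoRI cuts after the first base of each site, so after positions 13, 74, 135.
Circular molecule, 3 cuts → 3 fragments:
  14–74 → 61 bp
  75–135 → 61 bp
  136–154 then 1–13 → 19 + 13 = 32 bp
Sorted largest to smallest: 61, 61, 32 bp.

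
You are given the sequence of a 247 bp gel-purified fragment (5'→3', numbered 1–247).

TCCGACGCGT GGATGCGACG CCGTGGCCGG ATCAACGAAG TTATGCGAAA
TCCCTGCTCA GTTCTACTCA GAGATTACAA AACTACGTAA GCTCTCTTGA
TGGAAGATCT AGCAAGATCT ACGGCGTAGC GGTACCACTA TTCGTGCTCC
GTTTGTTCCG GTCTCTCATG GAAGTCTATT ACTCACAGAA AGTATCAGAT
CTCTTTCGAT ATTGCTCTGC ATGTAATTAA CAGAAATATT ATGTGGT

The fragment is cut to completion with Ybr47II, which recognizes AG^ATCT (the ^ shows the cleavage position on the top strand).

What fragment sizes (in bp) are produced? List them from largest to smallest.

106, 82, 49, 10 bp

Ybr47II sites (AGATCT) start at positions 105, 115, 197.
Ybr47II cuts after base 2 of each site, so after positions 106, 116, 198.
Linear molecule, 3 cuts → 4 fragments:
  1–106 → 106 bp
  107–116 → 10 bp
  117–198 → 82 bp
  199–247 → 49 bp
Sorted largest to smallest: 106, 82, 49, 10 bp.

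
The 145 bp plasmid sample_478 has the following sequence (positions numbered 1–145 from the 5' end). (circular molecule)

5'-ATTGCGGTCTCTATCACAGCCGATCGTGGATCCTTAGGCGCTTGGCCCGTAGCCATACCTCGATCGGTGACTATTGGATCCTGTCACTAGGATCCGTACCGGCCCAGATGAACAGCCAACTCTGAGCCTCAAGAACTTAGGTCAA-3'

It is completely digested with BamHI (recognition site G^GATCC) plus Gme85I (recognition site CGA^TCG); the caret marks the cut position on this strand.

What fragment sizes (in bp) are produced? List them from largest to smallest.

78, 35, 14, 13, 5 bp

BamHI sites (GGATCC) start at positions 28, 76, 90.
BamHI cuts after the first base of each site, so after positions 28, 76, 90.
Gme85I sites (CGATCG) start at positions 21, 61.
Gme85I cuts after base 3 of each site, so after positions 23, 63.
Combined cut positions: 23, 28, 63, 76, 90.
Circular molecule, 5 cuts → 5 fragments:
  24–28 → 5 bp
  29–63 → 35 bp
  64–76 → 13 bp
  77–90 → 14 bp
  91–145 then 1–23 → 55 + 23 = 78 bp
Sorted largest to smallest: 78, 35, 14, 13, 5 bp.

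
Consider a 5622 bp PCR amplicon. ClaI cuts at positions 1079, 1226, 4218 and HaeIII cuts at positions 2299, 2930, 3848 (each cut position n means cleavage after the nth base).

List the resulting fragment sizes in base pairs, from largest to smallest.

1404, 1079, 1073, 918, 631, 370, 147 bp

Combined cut positions (sorted): 1079, 1226, 2299, 2930, 3848, 4218.
Linear molecule, 6 cuts → 7 fragments:
  1079 − 0 = 1079 bp
  1226 − 1079 = 147 bp
  2299 − 1226 = 1073 bp
  2930 − 2299 = 631 bp
  3848 − 2930 = 918 bp
  4218 − 3848 = 370 bp
  5622 − 4218 = 1404 bp
Sorted largest to smallest: 1404, 1079, 1073, 918, 631, 370, 147 bp.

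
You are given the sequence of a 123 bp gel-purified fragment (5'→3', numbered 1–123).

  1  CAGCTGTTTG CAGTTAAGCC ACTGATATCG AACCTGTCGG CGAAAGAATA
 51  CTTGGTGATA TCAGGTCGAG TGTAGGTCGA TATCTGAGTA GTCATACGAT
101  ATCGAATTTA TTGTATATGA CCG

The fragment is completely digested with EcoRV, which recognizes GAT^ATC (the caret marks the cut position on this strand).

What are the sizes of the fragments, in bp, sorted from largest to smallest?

33, 26, 23, 22, 19 bp

EcoRV sites (GATATC) start at positions 24, 57, 79, 98.
EcoRV cuts after base 3 of each site, so after positions 26, 59, 81, 100.
Linear molecule, 4 cuts → 5 fragments:
  1–26 → 26 bp
  27–59 → 33 bp
  60–81 → 22 bp
  82–100 → 19 bp
  101–123 → 23 bp
Sorted largest to smallest: 33, 26, 23, 22, 19 bp.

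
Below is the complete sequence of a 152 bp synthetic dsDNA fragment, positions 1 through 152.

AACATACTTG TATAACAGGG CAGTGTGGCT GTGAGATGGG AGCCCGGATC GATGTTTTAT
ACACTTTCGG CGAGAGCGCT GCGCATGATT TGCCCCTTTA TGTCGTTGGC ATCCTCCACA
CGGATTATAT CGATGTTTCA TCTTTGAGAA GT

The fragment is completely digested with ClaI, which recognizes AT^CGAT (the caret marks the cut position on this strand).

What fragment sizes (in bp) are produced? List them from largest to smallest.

ClaI sites (ATCGAT) start at positions 48, 129.
ClaI cuts after base 2 of each site, so after positions 49, 130.
Linear molecule, 2 cuts → 3 fragments:
  1–49 → 49 bp
  50–130 → 81 bp
  131–152 → 22 bp
Sorted largest to smallest: 81, 49, 22 bp.

81, 49, 22 bp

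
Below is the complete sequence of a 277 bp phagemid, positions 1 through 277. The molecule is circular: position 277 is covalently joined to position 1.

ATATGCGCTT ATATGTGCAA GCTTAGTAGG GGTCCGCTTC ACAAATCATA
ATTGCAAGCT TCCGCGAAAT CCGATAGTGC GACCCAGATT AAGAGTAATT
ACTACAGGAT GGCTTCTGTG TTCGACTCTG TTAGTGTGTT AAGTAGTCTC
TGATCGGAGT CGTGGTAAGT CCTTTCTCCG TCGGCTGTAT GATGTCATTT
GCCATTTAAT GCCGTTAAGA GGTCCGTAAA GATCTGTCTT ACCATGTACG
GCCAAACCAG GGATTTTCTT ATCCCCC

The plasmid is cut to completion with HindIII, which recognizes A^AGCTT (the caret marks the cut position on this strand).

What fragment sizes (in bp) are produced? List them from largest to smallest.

HindIII sites (AAGCTT) start at positions 19, 56.
HindIII cuts after the first base of each site, so after positions 19, 56.
Circular molecule, 2 cuts → 2 fragments:
  20–56 → 37 bp
  57–277 then 1–19 → 221 + 19 = 240 bp
Sorted largest to smallest: 240, 37 bp.

240, 37 bp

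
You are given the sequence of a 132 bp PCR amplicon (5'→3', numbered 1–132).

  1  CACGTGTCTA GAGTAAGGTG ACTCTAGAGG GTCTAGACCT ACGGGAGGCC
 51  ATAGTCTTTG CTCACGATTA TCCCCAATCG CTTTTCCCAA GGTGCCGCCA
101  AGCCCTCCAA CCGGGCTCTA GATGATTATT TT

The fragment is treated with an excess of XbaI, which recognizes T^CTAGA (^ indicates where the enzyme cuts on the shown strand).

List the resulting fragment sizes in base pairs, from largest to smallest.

XbaI sites (TCTAGA) start at positions 7, 23, 32, 117.
XbaI cuts after the first base of each site, so after positions 7, 23, 32, 117.
Linear molecule, 4 cuts → 5 fragments:
  1–7 → 7 bp
  8–23 → 16 bp
  24–32 → 9 bp
  33–117 → 85 bp
  118–132 → 15 bp
Sorted largest to smallest: 85, 16, 15, 9, 7 bp.

85, 16, 15, 9, 7 bp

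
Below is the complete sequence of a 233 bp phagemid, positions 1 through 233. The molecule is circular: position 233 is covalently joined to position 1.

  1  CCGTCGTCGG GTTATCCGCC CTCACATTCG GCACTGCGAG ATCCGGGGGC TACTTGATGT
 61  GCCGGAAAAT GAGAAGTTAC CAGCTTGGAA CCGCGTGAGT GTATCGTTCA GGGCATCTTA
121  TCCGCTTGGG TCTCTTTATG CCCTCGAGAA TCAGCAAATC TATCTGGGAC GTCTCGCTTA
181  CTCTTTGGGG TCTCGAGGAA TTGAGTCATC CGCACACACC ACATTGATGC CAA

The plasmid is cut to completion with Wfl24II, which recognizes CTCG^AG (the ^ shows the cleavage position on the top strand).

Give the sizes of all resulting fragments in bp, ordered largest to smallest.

Wfl24II sites (CTCGAG) start at positions 143, 192.
Wfl24II cuts after base 4 of each site, so after positions 146, 195.
Circular molecule, 2 cuts → 2 fragments:
  147–195 → 49 bp
  196–233 then 1–146 → 38 + 146 = 184 bp
Sorted largest to smallest: 184, 49 bp.

184, 49 bp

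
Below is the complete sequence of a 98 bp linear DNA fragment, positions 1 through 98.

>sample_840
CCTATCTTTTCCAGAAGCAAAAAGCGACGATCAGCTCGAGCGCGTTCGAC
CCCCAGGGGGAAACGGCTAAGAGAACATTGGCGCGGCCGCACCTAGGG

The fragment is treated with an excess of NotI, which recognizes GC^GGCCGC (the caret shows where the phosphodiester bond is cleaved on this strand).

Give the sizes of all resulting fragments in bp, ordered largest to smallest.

The NotI site (GCGGCCGC) starts at position 83.
NotI cuts after base 2 of each site, so after position 84.
Linear molecule, 1 cut → 2 fragments:
  1–84 → 84 bp
  85–98 → 14 bp
Sorted largest to smallest: 84, 14 bp.

84, 14 bp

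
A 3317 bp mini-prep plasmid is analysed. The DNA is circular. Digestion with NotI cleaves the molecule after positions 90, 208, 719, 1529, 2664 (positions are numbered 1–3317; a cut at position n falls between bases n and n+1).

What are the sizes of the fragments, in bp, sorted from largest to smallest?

Circular molecule, 5 cuts → 5 fragments:
  208 − 90 = 118 bp
  719 − 208 = 511 bp
  1529 − 719 = 810 bp
  2664 − 1529 = 1135 bp
  wrap: 3317 − 2664 + 90 = 743 bp
Sorted largest to smallest: 1135, 810, 743, 511, 118 bp.

1135, 810, 743, 511, 118 bp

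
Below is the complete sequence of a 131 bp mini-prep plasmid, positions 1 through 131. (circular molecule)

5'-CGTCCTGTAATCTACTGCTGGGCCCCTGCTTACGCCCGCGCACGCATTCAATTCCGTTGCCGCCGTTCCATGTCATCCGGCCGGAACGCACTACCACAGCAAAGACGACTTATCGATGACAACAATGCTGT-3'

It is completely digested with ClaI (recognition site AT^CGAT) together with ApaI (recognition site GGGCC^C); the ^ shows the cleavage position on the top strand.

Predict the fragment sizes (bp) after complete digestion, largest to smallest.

The ClaI site (ATCGAT) starts at position 112.
ClaI cuts after base 2 of each site, so after position 113.
The ApaI site (GGGCCC) starts at position 20.
ApaI cuts after base 5 of each site (before the last base), so after position 24.
Combined cut positions: 24, 113.
Circular molecule, 2 cuts → 2 fragments:
  25–113 → 89 bp
  114–131 then 1–24 → 18 + 24 = 42 bp
Sorted largest to smallest: 89, 42 bp.

89, 42 bp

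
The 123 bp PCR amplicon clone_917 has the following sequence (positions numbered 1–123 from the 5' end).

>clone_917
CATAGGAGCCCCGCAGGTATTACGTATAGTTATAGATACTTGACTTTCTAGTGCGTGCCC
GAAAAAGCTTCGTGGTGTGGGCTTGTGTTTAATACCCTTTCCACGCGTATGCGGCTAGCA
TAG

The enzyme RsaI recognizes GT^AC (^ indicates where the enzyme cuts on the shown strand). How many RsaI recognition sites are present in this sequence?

No occurrence of GTAC is present in the sequence.
RsaI does not cut: 0 sites.

0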